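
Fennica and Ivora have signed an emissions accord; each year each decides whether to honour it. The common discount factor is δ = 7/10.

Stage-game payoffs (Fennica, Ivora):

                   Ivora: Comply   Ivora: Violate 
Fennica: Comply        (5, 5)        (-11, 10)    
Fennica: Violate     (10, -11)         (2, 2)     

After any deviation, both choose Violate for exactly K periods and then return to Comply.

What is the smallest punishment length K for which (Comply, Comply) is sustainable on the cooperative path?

4

Need Σ_{k=1}^{K} δ^k ≥ (10−5)/(5−2) = 1.6667 at δ = 7/10.
At K = 3 the sum is 1.5330 < 1.6667; at K = 4 it is 1.7731 ≥ 1.6667.
So the minimum punishment length is K = 4.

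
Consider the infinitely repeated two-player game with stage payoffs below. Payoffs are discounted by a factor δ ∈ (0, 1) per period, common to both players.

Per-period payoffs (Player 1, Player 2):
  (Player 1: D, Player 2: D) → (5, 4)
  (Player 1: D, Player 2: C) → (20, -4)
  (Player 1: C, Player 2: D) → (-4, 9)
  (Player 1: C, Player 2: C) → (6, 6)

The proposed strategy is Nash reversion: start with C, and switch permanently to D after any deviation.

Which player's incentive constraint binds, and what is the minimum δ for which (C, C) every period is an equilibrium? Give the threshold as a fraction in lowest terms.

Player 1; δ ≥ 14/15

Player 1: cooperation gives 6 each period; deviation gives 20 once then 5 forever.
  6/(1−δ) ≥ 20 + 5δ/(1−δ) ⇒ δ ≥ 14/15.
Player 2: cooperation gives 6 each period; deviation gives 9 once then 4 forever.
  δ ≥ 3/5.
Both must hold, so the binding constraint is Player 1's: δ ≥ 14/15.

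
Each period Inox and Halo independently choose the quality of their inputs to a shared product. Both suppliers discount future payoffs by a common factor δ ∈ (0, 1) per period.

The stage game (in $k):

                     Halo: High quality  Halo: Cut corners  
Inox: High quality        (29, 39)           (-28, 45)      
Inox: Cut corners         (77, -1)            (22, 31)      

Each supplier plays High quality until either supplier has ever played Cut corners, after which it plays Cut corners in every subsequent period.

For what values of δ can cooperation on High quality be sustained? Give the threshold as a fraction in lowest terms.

Inox: cooperation gives 29 each period; deviation gives 77 once then 22 forever.
  29/(1−δ) ≥ 77 + 22δ/(1−δ) ⇒ δ ≥ 48/55.
Halo: cooperation gives 39 each period; deviation gives 45 once then 31 forever.
  δ ≥ 6/14 = 3/7.
Both must hold, so the binding constraint is Inox's: δ ≥ 48/55.

48/55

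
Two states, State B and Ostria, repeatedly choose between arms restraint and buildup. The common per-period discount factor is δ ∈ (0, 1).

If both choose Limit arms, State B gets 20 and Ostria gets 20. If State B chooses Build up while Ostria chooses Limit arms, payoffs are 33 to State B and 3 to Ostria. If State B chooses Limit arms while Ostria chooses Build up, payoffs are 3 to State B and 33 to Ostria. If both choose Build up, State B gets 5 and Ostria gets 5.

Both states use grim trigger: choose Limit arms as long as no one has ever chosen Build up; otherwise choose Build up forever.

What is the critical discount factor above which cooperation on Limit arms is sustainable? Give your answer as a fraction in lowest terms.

13/28

Under grim trigger the critical discount factor is (T−C)/(T−P) with T = 33, C = 20, P = 5.
δ* = (33−20)/(33−5) = 13/28.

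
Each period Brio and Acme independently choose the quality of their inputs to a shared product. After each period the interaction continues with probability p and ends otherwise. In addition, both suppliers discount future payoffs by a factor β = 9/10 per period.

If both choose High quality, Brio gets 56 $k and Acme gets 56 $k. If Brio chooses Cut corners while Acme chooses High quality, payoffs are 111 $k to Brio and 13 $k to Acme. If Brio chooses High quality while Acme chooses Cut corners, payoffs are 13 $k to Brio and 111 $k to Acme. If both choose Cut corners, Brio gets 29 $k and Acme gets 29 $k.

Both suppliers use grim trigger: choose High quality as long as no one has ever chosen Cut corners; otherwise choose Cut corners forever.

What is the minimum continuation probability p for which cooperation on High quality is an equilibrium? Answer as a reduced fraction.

Expected continuation weight on next period's payoff is β·p = 9/10·p, which plays the role of the discount factor.
Cooperation requires 9/10·p ≥ (111−56)/(111−29) = 55/82, hence p ≥ 275/369.

275/369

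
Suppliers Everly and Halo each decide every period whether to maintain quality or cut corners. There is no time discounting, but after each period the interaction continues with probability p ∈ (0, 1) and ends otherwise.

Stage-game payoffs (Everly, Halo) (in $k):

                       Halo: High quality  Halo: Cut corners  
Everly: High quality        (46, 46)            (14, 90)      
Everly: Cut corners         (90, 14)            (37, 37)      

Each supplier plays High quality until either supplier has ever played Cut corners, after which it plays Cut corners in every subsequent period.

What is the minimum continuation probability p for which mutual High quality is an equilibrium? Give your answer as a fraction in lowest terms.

44/53

Expected cooperation value is 46 + p·46 + p²·46 + … = 46/(1−p); deviation gives 90 + p·37/(1−p).
46 ≥ 90(1−p) + 37p ⇒ 53p ≥ 44 ⇒ p ≥ 44/53.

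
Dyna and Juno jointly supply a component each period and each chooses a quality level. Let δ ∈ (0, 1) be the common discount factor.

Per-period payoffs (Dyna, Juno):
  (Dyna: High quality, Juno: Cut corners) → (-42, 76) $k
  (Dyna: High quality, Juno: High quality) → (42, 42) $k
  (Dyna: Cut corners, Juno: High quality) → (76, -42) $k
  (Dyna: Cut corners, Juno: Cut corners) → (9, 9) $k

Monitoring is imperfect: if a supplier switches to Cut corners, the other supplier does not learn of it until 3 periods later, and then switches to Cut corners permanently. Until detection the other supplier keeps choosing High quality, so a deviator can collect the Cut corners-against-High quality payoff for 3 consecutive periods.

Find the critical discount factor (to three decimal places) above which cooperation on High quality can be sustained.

0.798

Deviating for the 3 undetected periods gains 76−42 = 34 per period over cooperation, then loses 42−9 = 33 per period forever once punishment starts.
Gain: 34(1 + δ + … + δ^2); loss: 33·δ^3/(1−δ).
No profitable deviation ⇔ 34(1−δ^3) ≤ 33·δ^3, i.e. δ^3 ≥ 34/(34+33) = 34/67.
Hence δ ≥ (34/67)^(1/3) ≈ 0.798.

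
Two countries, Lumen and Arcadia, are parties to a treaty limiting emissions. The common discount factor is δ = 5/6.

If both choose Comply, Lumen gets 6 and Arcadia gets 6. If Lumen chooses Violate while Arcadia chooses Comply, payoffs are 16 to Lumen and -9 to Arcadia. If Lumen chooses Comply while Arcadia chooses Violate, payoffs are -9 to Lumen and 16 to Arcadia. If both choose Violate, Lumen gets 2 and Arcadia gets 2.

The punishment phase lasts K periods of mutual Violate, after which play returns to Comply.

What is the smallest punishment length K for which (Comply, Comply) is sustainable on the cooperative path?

4

No profitable deviation requires (6−2)(δ+…+δ^K) ≥ 16−6, i.e. δ+…+δ^K ≥ 5/2 ≈ 2.5000.
With δ = 5/6, the partial sums are K=1: 0.8333, K=2: 1.5278, K=3: 2.1065, K=4: 2.5887.
K = 4 is the first length at which the sum reaches 2.5000.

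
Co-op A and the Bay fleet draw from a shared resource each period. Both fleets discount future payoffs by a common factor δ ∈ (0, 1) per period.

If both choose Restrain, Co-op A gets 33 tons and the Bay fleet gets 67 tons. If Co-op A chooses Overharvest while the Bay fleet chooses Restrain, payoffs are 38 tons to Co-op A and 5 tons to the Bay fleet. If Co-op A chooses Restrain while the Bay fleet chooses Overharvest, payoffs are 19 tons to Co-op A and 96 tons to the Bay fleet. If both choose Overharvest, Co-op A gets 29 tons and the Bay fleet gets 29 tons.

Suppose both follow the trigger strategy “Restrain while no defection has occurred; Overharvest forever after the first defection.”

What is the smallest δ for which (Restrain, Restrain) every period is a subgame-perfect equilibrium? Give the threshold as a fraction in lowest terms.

5/9

For Co-op A: deviation gain 38−33 = 5, per-period punishment loss 33−29 = 4. IC gives δ ≥ 5/9.
For the Bay fleet: gain 29, loss 38 per period, so δ ≥ 29/67.
The tighter constraint is Co-op A's, so cooperation needs δ ≥ 5/9.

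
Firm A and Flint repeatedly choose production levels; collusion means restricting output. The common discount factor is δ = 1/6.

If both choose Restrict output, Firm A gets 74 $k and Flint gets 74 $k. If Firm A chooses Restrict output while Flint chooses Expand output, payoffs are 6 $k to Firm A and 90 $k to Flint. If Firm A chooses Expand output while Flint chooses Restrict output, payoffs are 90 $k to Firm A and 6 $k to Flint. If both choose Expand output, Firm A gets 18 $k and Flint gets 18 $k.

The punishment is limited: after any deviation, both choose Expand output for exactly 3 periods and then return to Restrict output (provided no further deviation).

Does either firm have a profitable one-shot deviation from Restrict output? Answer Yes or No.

Yes

Comparing payoff streams over the 4 periods until play realigns: cooperate → 74(1+δ+…+δ^3); deviate → 90 + 18(δ+…+δ^3).
Cooperation is sustained iff (74−18)(δ+…+δ^3) ≥ 90−74.
δ+…+δ^3 = 1/6·(1−(1/6)^3)/(1−1/6) = 0.1991, and (90−74)/(74−18) = 0.2857.
0.1991 < 0.2857, so cooperation is not sustainable.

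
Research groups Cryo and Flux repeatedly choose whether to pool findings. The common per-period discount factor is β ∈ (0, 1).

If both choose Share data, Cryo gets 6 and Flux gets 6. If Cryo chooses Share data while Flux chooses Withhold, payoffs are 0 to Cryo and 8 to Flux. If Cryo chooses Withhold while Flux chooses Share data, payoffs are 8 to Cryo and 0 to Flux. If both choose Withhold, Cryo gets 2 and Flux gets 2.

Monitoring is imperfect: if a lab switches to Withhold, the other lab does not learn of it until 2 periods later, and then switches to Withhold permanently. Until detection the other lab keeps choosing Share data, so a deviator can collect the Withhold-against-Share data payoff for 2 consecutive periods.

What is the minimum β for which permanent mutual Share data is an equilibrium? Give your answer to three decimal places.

Deviating for the 2 undetected periods gains 8−6 = 2 per period over cooperation, then loses 6−2 = 4 per period forever once punishment starts.
Gain: 2(1 + β + … + β^1); loss: 4·β^2/(1−β).
No profitable deviation ⇔ 2(1−β^2) ≤ 4·β^2, i.e. β^2 ≥ 2/(2+4) = 1/3.
Hence β ≥ (1/3)^(1/2) ≈ 0.577.

0.577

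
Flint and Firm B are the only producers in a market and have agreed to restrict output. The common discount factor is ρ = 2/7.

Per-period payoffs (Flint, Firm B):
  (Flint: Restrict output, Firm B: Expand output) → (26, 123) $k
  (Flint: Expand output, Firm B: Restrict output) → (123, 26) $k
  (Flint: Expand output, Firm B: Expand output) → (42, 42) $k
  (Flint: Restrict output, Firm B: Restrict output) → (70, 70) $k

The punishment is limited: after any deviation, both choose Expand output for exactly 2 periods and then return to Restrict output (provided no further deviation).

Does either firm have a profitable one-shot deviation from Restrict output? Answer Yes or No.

Yes

IC: ρ+…+ρ^2 ≥ (123−70)/(70−42) = 53/28.
At ρ = 2/7: partial sum = 0.3673 < 1.8929. Cooperation not sustainable.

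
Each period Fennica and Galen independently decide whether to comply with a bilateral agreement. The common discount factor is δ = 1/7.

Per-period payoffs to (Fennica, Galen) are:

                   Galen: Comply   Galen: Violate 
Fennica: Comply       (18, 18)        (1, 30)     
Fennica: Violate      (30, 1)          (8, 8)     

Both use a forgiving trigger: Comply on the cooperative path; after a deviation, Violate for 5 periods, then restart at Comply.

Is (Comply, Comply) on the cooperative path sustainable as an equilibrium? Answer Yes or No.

No

IC: δ+…+δ^5 ≥ (30−18)/(18−8) = 6/5.
At δ = 1/7: partial sum = 0.1667 < 1.2000. Cooperation not sustainable.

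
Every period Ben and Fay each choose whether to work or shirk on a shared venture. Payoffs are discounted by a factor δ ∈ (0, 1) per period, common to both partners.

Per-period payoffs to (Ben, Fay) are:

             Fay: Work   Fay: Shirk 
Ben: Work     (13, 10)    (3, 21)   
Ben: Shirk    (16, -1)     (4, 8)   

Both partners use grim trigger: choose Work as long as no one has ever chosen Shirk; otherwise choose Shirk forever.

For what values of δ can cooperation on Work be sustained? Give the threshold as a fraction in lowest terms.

11/13

Ben: cooperation gives 13 each period; deviation gives 16 once then 4 forever.
  13/(1−δ) ≥ 16 + 4δ/(1−δ) ⇒ δ ≥ 3/12 = 1/4.
Fay: cooperation gives 10 each period; deviation gives 21 once then 8 forever.
  δ ≥ 11/13.
Both must hold, so the binding constraint is Fay's: δ ≥ 11/13.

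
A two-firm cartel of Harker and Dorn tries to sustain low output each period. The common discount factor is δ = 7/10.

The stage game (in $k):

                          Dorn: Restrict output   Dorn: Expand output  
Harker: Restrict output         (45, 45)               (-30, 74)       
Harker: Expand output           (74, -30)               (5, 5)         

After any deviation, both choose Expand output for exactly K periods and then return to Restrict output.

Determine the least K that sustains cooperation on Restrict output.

IC: δ(1−δ^K)/(1−δ) ≥ (74−45)/(45−5) = 29/40.
With δ = 7/10: need 1 − δ^K ≥ 29/40·(1−7/10)/(7/10), i.e. δ^K ≤ 0.6893.
Since (7/10)^1 = 0.7000 and (7/10)^2 = 0.4900, the smallest such K is 2.

2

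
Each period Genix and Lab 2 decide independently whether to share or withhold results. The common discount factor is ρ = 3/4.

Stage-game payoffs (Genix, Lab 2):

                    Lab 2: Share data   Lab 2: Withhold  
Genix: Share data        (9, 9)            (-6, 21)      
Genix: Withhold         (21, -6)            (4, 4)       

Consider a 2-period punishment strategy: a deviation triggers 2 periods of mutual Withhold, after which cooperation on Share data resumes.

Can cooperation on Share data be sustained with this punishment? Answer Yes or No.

Comparing payoff streams over the 3 periods until play realigns: cooperate → 9(1+ρ+…+ρ^2); deviate → 21 + 4(ρ+…+ρ^2).
Cooperation is sustained iff (9−4)(ρ+…+ρ^2) ≥ 21−9.
ρ+…+ρ^2 = 3/4·(1−(3/4)^2)/(1−3/4) = 1.3125, and (21−9)/(9−4) = 2.4000.
1.3125 < 2.4000, so cooperation is not sustainable.

No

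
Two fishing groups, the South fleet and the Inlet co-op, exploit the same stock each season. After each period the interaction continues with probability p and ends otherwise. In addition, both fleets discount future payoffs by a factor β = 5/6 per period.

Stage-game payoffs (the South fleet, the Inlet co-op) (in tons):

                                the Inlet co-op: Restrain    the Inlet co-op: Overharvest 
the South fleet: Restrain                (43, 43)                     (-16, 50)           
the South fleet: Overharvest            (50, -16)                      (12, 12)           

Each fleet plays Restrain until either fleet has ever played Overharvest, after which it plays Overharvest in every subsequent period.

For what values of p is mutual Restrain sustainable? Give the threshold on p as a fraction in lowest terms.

21/95

With continuation probability p and discount β, the effective per-period discount factor is βp.
Grim-trigger IC: βp ≥ (50−43)/(50−12) = 7/38.
So p ≥ (7/38)/(5/6) = 21/95.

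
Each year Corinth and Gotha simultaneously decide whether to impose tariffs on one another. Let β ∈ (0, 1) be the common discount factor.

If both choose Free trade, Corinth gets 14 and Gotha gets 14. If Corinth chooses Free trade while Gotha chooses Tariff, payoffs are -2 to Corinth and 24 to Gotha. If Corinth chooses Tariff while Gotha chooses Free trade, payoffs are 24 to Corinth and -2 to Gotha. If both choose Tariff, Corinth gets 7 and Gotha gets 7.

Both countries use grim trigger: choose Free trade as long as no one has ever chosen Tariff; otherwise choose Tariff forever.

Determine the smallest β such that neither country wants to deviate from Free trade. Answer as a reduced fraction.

10/17

14/(1−β) ≥ 24 + 7β/(1−β)
14 ≥ 24 − 17β
β ≥ 10/17.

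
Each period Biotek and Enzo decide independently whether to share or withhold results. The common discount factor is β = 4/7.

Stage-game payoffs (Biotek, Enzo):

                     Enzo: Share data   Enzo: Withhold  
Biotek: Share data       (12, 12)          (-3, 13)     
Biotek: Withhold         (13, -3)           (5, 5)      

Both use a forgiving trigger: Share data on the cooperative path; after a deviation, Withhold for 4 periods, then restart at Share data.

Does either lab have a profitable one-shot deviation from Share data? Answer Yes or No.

IC: β+…+β^4 ≥ (13−12)/(12−5) = 1/7.
At β = 4/7: partial sum = 1.1912 ≥ 0.1429. Cooperation sustainable.

No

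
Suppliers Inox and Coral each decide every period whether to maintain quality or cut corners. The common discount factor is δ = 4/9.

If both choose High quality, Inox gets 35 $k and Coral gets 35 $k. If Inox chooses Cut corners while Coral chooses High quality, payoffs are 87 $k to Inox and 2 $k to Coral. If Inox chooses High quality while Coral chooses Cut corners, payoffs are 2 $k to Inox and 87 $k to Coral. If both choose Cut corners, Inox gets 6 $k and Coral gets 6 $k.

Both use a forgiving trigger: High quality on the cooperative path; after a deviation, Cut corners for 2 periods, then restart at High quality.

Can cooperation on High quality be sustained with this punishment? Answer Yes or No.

Comparing payoff streams over the 3 periods until play realigns: cooperate → 35(1+δ+…+δ^2); deviate → 87 + 6(δ+…+δ^2).
Cooperation is sustained iff (35−6)(δ+…+δ^2) ≥ 87−35.
δ+…+δ^2 = 4/9·(1−(4/9)^2)/(1−4/9) = 0.6420, and (87−35)/(35−6) = 1.7931.
0.6420 < 1.7931, so cooperation is not sustainable.

No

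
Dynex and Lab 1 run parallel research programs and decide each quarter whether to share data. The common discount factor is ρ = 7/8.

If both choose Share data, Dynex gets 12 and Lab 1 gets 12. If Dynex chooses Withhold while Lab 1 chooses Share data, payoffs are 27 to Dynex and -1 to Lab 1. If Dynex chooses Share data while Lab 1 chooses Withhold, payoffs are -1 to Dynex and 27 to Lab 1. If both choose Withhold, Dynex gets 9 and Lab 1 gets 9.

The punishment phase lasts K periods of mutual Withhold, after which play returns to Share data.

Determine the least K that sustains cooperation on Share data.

10

IC: ρ(1−ρ^K)/(1−ρ) ≥ (27−12)/(12−9) = 5.
With ρ = 7/8: need 1 − ρ^K ≥ 5·(1−7/8)/(7/8), i.e. ρ^K ≤ 0.2857.
Since (7/8)^9 = 0.3007 and (7/8)^10 = 0.2631, the smallest such K is 10.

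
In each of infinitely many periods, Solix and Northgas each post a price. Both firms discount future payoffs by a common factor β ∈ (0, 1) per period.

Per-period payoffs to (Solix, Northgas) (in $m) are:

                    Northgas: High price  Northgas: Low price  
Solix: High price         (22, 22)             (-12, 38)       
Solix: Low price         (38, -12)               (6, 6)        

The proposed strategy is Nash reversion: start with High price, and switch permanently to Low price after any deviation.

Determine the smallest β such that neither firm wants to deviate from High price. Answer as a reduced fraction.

22/(1−β) ≥ 38 + 6β/(1−β)
22 ≥ 38 − 32β
β ≥ 16/32 = 1/2.

1/2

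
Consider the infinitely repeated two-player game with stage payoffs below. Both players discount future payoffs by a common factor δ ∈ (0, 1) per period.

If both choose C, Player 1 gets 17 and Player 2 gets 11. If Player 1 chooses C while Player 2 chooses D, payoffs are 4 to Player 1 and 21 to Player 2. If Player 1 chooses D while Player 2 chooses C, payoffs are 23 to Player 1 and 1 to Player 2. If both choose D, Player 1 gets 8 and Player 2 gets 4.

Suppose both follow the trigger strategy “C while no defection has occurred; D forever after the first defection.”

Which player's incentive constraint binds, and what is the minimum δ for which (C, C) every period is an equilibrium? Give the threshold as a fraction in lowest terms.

Player 1's threshold: (23−17)/(23−8) = 2/5.
Player 2's threshold: (21−11)/(21−4) = 10/17.
2/5 < 10/17, so Player 2 binds and δ* = 10/17.

Player 2; δ ≥ 10/17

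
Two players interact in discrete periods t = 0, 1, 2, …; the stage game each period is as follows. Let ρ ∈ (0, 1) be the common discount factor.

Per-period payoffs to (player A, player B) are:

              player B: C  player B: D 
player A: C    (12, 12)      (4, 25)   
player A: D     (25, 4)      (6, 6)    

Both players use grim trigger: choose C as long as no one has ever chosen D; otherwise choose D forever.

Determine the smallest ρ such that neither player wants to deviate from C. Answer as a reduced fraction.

13/19

One-period gain from deviating is 25 − 12 = 13. The loss is 12 − 6 = 6 in every subsequent period, with present value 6·ρ/(1−ρ).
Deviation is unprofitable when 6·ρ/(1−ρ) ≥ 13, i.e. ρ/(1−ρ) ≥ 13/6.
Equivalently ρ ≥ 13/(13+6) = 13/19.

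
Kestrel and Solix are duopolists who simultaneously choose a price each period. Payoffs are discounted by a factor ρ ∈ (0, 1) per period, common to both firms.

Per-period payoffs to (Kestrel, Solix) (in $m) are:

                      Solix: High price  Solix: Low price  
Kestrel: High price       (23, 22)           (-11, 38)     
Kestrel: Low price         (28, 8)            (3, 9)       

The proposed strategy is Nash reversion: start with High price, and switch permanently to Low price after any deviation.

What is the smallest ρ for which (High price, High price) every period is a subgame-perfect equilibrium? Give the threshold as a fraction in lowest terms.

Kestrel: cooperation gives 23 each period; deviation gives 28 once then 3 forever.
  23/(1−ρ) ≥ 28 + 3ρ/(1−ρ) ⇒ ρ ≥ 5/25 = 1/5.
Solix: cooperation gives 22 each period; deviation gives 38 once then 9 forever.
  ρ ≥ 16/29.
Both must hold, so the binding constraint is Solix's: ρ ≥ 16/29.

16/29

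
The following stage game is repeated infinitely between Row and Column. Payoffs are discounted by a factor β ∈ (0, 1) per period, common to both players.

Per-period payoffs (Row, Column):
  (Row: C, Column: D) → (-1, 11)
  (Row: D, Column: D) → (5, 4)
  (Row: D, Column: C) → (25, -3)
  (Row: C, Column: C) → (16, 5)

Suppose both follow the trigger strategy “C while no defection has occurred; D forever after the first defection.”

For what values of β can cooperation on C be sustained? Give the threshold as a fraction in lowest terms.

6/7

Row: cooperation gives 16 each period; deviation gives 25 once then 5 forever.
  16/(1−β) ≥ 25 + 5β/(1−β) ⇒ β ≥ 9/20.
Column: cooperation gives 5 each period; deviation gives 11 once then 4 forever.
  β ≥ 6/7.
Both must hold, so the binding constraint is Column's: β ≥ 6/7.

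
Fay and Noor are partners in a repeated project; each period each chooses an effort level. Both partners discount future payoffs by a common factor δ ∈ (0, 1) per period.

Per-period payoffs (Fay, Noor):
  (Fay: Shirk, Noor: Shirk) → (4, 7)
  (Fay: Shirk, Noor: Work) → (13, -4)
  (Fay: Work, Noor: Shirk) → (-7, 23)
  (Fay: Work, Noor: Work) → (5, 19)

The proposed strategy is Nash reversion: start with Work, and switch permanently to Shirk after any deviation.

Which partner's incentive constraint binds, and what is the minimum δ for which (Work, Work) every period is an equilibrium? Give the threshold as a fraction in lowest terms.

For Fay: deviation gain 13−5 = 8, per-period punishment loss 5−4 = 1. IC gives δ ≥ 8/9.
For Noor: gain 4, loss 12 per period, so δ ≥ 4/16 = 1/4.
The tighter constraint is Fay's, so cooperation needs δ ≥ 8/9.

Fay; δ ≥ 8/9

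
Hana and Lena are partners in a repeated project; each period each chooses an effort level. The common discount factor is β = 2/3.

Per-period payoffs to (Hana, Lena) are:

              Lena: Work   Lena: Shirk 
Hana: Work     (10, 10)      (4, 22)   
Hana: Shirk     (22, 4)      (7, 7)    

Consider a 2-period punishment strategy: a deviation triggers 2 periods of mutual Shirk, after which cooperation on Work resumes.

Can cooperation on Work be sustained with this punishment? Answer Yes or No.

No

Comparing payoff streams over the 3 periods until play realigns: cooperate → 10(1+β+…+β^2); deviate → 22 + 7(β+…+β^2).
Cooperation is sustained iff (10−7)(β+…+β^2) ≥ 22−10.
β+…+β^2 = 2/3·(1−(2/3)^2)/(1−2/3) = 1.1111, and (22−10)/(10−7) = 4.0000.
1.1111 < 4.0000, so cooperation is not sustainable.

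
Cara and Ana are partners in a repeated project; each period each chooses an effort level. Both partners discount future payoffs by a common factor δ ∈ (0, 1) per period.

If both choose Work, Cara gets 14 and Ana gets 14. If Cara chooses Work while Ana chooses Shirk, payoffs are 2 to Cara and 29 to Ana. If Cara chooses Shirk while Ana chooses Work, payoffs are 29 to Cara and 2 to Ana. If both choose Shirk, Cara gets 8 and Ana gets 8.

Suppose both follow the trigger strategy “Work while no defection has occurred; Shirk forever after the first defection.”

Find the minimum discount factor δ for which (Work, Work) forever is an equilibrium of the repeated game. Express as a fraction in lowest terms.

5/7

One-period gain from deviating is 29 − 14 = 15. The loss is 14 − 8 = 6 in every subsequent period, with present value 6·δ/(1−δ).
Deviation is unprofitable when 6·δ/(1−δ) ≥ 15, i.e. δ/(1−δ) ≥ 5/2.
Equivalently δ ≥ 15/(15+6) = 5/7.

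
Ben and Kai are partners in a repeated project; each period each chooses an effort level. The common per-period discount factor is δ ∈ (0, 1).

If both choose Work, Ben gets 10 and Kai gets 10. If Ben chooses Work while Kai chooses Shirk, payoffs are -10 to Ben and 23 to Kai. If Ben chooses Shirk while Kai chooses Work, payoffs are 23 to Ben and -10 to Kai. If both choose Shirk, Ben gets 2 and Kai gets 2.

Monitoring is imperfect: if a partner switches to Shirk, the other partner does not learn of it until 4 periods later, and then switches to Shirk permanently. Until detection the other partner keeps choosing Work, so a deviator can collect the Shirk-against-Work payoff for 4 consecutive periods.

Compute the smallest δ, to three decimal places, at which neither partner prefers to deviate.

Deviating for the 4 undetected periods gains 23−10 = 13 per period over cooperation, then loses 10−2 = 8 per period forever once punishment starts.
Gain: 13(1 + δ + … + δ^3); loss: 8·δ^4/(1−δ).
No profitable deviation ⇔ 13(1−δ^4) ≤ 8·δ^4, i.e. δ^4 ≥ 13/(13+8) = 13/21.
Hence δ ≥ (13/21)^(1/4) ≈ 0.887.

0.887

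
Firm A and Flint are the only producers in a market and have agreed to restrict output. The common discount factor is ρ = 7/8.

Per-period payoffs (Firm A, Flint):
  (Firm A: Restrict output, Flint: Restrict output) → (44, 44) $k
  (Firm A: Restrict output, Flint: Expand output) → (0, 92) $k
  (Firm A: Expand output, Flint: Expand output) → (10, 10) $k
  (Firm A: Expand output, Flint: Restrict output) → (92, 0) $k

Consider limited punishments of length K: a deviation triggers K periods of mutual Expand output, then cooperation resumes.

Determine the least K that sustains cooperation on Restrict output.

Need Σ_{k=1}^{K} ρ^k ≥ (92−44)/(44−10) = 1.4118 at ρ = 7/8.
At K = 1 the sum is 0.8750 < 1.4118; at K = 2 it is 1.6406 ≥ 1.4118.
So the minimum punishment length is K = 2.

2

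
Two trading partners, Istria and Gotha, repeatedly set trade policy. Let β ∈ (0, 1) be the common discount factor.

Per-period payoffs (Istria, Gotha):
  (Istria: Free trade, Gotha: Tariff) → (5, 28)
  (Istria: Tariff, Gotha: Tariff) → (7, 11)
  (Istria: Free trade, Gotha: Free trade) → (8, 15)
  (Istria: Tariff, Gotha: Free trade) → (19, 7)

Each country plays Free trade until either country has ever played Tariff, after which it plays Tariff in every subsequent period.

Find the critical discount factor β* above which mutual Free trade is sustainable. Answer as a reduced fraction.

11/12

Istria's threshold: (19−8)/(19−7) = 11/12.
Gotha's threshold: (28−15)/(28−11) = 13/17.
11/12 > 13/17, so Istria binds and β* = 11/12.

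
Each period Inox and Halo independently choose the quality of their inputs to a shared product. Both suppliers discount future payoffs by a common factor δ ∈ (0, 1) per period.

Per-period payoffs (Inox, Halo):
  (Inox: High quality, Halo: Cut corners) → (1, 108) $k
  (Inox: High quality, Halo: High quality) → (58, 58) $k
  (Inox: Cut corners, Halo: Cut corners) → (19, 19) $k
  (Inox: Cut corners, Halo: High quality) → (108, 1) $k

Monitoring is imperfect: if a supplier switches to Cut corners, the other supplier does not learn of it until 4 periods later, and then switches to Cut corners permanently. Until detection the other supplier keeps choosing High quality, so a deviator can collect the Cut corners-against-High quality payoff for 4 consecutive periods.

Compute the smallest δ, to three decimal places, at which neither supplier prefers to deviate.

The best deviation is to choose Cut corners for all 4 undetected periods, earning 108 each, then 19 forever once detected.
Deviation value: 108(1−δ^4)/(1−δ) + 19δ^4/(1−δ); cooperation value: 58/(1−δ).
IC: 58 ≥ 108(1−δ^4) + 19δ^4 = 108 − 89δ^4.
So δ^4 ≥ 50/89, giving δ ≥ (50/89)^(1/4) ≈ 0.866.

0.866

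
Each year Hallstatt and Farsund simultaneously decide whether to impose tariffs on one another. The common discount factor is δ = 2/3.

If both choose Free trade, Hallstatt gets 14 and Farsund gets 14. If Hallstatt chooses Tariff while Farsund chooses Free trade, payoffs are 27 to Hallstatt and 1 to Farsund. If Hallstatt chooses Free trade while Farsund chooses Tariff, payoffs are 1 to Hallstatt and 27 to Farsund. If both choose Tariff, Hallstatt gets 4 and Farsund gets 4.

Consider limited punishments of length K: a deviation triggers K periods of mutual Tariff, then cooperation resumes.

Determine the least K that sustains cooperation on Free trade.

Need Σ_{k=1}^{K} δ^k ≥ (27−14)/(14−4) = 1.3000 at δ = 2/3.
At K = 2 the sum is 1.1111 < 1.3000; at K = 3 it is 1.4074 ≥ 1.3000.
So the minimum punishment length is K = 3.

3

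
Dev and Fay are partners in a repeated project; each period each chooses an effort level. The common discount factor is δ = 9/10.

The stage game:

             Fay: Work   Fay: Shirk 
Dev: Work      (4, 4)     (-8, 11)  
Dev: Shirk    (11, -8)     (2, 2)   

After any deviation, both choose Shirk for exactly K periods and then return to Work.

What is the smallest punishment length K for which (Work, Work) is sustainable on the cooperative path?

IC: δ(1−δ^K)/(1−δ) ≥ (11−4)/(4−2) = 7/2.
With δ = 9/10: need 1 − δ^K ≥ 7/2·(1−9/10)/(9/10), i.e. δ^K ≤ 0.6111.
Since (9/10)^4 = 0.6561 and (9/10)^5 = 0.5905, the smallest such K is 5.

5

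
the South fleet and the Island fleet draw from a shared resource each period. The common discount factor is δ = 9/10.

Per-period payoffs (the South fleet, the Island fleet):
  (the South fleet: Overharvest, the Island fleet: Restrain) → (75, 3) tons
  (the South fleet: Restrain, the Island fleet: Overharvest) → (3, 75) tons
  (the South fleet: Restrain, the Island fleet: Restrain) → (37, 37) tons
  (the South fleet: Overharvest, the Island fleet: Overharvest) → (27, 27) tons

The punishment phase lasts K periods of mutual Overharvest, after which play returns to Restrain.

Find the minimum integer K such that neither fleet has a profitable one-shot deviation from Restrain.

6

Need Σ_{k=1}^{K} δ^k ≥ (75−37)/(37−27) = 3.8000 at δ = 9/10.
At K = 5 the sum is 3.6856 < 3.8000; at K = 6 it is 4.2170 ≥ 3.8000.
So the minimum punishment length is K = 6.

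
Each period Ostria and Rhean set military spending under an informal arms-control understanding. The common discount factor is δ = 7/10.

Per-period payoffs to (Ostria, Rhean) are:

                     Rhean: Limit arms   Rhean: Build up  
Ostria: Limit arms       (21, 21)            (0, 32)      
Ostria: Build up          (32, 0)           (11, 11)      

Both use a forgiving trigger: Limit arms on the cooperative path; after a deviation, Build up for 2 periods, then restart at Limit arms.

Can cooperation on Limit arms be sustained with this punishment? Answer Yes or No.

Yes

Comparing payoff streams over the 3 periods until play realigns: cooperate → 21(1+δ+…+δ^2); deviate → 32 + 11(δ+…+δ^2).
Cooperation is sustained iff (21−11)(δ+…+δ^2) ≥ 32−21.
δ+…+δ^2 = 7/10·(1−(7/10)^2)/(1−7/10) = 1.1900, and (32−21)/(21−11) = 1.1000.
1.1900 ≥ 1.1000, so cooperation is sustainable.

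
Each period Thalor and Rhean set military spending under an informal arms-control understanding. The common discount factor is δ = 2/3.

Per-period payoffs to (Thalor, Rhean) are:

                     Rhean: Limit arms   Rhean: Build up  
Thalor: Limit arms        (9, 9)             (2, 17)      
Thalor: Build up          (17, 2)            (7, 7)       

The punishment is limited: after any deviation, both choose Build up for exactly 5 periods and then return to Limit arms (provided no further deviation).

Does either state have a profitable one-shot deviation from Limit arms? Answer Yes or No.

Comparing payoff streams over the 6 periods until play realigns: cooperate → 9(1+δ+…+δ^5); deviate → 17 + 7(δ+…+δ^5).
Cooperation is sustained iff (9−7)(δ+…+δ^5) ≥ 17−9.
δ+…+δ^5 = 2/3·(1−(2/3)^5)/(1−2/3) = 1.7366, and (17−9)/(9−7) = 4.0000.
1.7366 < 4.0000, so cooperation is not sustainable.

Yes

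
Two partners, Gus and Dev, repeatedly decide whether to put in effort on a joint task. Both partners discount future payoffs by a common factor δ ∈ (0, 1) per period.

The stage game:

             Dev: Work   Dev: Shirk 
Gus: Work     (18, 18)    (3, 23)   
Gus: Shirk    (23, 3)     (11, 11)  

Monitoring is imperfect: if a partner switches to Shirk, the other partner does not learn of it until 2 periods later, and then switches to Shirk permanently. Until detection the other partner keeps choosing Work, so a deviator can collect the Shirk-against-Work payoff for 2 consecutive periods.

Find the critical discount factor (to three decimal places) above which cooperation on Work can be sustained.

The best deviation is to choose Shirk for all 2 undetected periods, earning 23 each, then 11 forever once detected.
Deviation value: 23(1−δ^2)/(1−δ) + 11δ^2/(1−δ); cooperation value: 18/(1−δ).
IC: 18 ≥ 23(1−δ^2) + 11δ^2 = 23 − 12δ^2.
So δ^2 ≥ 5/12, giving δ ≥ (5/12)^(1/2) ≈ 0.645.

0.645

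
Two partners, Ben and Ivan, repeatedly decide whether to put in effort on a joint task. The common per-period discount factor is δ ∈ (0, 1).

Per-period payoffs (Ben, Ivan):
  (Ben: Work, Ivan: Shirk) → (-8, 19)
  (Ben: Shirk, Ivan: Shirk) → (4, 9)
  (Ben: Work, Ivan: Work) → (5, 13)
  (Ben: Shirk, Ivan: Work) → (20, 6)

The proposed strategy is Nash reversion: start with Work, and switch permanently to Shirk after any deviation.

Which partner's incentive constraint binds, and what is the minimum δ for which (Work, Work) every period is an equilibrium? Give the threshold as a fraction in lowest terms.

Ben; δ ≥ 15/16

For Ben: deviation gain 20−5 = 15, per-period punishment loss 5−4 = 1. IC gives δ ≥ 15/16.
For Ivan: gain 6, loss 4 per period, so δ ≥ 6/10 = 3/5.
The tighter constraint is Ben's, so cooperation needs δ ≥ 15/16.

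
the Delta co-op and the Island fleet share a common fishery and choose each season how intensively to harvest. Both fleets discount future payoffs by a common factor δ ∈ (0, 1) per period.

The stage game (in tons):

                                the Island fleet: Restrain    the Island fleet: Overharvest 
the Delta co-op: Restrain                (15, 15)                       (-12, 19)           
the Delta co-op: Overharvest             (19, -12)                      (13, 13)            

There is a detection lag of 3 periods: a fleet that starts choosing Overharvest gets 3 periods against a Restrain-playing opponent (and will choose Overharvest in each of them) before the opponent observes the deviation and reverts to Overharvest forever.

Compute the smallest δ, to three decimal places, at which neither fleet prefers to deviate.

0.874

A deviator earns 19 for 3 periods, then 13 forever; cooperating earns 15 forever. Multiplying the IC by (1−δ):
15 ≥ 19(1−δ^3) + 13δ^3, so 6·δ^3 ≥ 4 and δ^3 ≥ 2/3.
δ ≥ (2/3)^(1/3) ≈ 0.874.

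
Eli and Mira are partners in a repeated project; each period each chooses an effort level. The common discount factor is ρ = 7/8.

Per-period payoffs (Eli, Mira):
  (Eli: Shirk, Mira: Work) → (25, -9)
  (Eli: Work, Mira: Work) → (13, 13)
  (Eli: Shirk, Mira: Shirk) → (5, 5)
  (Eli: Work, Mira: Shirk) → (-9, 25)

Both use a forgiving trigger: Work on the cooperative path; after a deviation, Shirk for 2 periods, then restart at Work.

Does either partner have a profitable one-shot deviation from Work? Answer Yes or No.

No

IC: ρ+…+ρ^2 ≥ (25−13)/(13−5) = 3/2.
At ρ = 7/8: partial sum = 1.6406 ≥ 1.5000. Cooperation sustainable.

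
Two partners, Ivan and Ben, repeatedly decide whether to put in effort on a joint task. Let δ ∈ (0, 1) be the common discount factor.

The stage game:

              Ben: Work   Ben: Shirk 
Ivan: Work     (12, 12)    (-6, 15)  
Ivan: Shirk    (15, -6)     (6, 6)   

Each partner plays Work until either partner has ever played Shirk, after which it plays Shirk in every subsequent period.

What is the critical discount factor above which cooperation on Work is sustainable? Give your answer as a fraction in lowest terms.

1/3

Under grim trigger the critical discount factor is (T−C)/(T−P) with T = 15, C = 12, P = 6.
δ* = (15−12)/(15−6) = 3/9 = 1/3.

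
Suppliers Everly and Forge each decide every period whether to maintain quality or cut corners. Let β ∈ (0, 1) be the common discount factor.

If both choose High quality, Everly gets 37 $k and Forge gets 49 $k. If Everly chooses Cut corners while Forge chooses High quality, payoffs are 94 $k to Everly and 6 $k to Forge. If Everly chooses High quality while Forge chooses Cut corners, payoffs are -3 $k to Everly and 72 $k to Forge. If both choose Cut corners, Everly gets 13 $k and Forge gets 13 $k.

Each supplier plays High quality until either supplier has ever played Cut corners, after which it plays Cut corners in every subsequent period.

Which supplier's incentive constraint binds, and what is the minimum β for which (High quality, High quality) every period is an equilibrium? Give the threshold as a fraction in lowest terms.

Everly; β ≥ 19/27

Everly's threshold: (94−37)/(94−13) = 19/27.
Forge's threshold: (72−49)/(72−13) = 23/59.
19/27 > 23/59, so Everly binds and β* = 19/27.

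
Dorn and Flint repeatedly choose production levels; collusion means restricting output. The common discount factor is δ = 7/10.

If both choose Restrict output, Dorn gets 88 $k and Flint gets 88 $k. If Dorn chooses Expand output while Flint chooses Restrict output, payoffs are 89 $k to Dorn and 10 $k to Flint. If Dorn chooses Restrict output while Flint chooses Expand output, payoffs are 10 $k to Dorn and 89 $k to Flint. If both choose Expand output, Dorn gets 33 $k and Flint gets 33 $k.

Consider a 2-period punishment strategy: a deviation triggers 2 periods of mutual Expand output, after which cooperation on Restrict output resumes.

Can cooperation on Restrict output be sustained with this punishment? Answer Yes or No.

Comparing payoff streams over the 3 periods until play realigns: cooperate → 88(1+δ+…+δ^2); deviate → 89 + 33(δ+…+δ^2).
Cooperation is sustained iff (88−33)(δ+…+δ^2) ≥ 89−88.
δ+…+δ^2 = 7/10·(1−(7/10)^2)/(1−7/10) = 1.1900, and (89−88)/(88−33) = 0.0182.
1.1900 ≥ 0.0182, so cooperation is sustainable.

Yes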